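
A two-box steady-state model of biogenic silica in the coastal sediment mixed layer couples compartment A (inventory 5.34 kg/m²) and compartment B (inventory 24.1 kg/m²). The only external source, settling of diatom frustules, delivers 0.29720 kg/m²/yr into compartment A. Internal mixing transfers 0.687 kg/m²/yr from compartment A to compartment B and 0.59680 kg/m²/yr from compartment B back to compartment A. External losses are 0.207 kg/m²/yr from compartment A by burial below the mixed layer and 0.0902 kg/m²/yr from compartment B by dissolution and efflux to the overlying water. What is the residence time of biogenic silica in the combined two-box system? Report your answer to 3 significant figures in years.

For the system as a whole, the A↔B exchange is internal and contributes nothing to the throughput; only the external sinks remove mass.
M_total = 5.34 + 24.1 = 29.440 kg/m².
ΣF_external_out = 0.207 + 0.0902 = 0.29720 kg/m²/yr.
τ = M_total / ΣF_ext = 29.440 / 0.29720 = 99.06 yr.

99.1 yr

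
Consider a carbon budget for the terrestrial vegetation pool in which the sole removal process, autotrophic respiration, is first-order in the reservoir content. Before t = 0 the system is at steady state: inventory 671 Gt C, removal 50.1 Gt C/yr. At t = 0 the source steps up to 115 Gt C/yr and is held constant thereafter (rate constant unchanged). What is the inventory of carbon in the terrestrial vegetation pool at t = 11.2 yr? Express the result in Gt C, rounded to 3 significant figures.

Residence time τ = M₀/F₀ = 13.39 yr. The eventual steady state is M_∞ = M₀·(F₁/F₀) = 671 × 115/50.1 = 1540.2 Gt C.
The anomaly ΔM(t) = M(t) − M_∞ decays as ΔM₀·e^(−t/τ) with ΔM₀ = 671 − 1540.2 = −869.2 Gt C.
At t = 11.2 yr, e^(−t/τ) = e^(−0.8362) = 0.4333, so ΔM = −376.7 Gt C and M = 1540.2 − 376.7 = 1163.6 Gt C.

1160 Gt C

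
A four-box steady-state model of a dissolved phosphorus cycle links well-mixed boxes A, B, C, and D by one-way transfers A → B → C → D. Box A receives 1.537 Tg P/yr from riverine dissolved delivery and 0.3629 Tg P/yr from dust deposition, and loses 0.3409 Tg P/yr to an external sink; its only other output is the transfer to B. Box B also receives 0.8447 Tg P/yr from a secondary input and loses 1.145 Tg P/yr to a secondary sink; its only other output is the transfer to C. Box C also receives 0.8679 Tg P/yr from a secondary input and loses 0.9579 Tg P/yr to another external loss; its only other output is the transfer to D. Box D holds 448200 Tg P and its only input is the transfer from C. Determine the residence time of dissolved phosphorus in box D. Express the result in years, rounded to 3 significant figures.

Box A: F(A→B) = (1.537 + 0.3629) − 0.3409 = 1.5590 Tg P/yr.
Box B: F(B→C) = (1.5590 + 0.8447) − 1.145 = 1.2587 Tg P/yr.
Box C: F(C→D) = (1.2587 + 0.8679) − 0.9579 = 1.1687 Tg P/yr.
Box D throughput = its input = 1.1687 Tg P/yr; τ = 448200 / 1.1687 = 383500 yr.

384000 yr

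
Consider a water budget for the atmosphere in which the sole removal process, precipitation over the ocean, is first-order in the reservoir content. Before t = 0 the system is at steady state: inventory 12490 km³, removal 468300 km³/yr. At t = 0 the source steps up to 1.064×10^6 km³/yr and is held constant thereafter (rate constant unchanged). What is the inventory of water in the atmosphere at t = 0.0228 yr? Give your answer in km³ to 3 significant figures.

τ = M₀/F₀ = 12490/468300 = 0.02667 yr; rate constant k = 1/τ.
New steady state M_∞ = F₁/k = F₁·τ = 1.064×10^6 × 0.02667 = 28378 km³.
M(t) = M_∞ + (M₀ − M_∞)·e^(−t/τ); t/τ = 0.0228/0.02667 = 0.8549, so e^(−t/τ) = 0.4253.
M(t) = 28378 − 15890 × 0.4253 = 21620 km³.

21600 km³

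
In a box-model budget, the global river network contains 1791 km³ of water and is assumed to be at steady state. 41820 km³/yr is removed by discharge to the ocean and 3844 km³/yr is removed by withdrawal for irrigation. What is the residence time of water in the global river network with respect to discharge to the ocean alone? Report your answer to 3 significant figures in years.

0.0428 yr

Residence time with respect to a single sink: τ = M / F_sink.
τ = 1791 / 41820 = 0.04283 yr.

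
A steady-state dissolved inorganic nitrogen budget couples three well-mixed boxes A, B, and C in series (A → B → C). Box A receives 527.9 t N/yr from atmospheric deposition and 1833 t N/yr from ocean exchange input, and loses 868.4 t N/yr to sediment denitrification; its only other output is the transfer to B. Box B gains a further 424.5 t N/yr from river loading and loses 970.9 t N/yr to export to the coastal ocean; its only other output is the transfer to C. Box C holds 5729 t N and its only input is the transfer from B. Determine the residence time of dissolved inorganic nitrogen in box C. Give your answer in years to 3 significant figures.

6.06 yr

Box A: F(A→B) = (527.9 + 1833) − 868.4 = 1492.5 t N/yr.
Box B: F(B→C) = (1492.5 + 424.5) − 970.9 = 946.10 t N/yr.
Box C throughput = its input = 946.10 t N/yr; τ = 5729 / 946.10 = 6.055 yr.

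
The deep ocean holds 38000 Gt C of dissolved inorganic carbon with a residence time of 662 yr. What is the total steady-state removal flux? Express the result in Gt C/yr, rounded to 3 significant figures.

F = M / τ = 38000 / 662 = 57.40 Gt C/yr.

57.4 Gt C/yr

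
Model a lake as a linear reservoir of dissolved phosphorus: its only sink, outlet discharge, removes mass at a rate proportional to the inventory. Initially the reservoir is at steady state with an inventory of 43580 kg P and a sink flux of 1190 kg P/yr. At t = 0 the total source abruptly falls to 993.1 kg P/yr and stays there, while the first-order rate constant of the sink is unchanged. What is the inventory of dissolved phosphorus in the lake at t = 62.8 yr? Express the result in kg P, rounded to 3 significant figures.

τ = M₀/F₀ = 43580/1190 = 36.62 yr; rate constant k = 1/τ.
New steady state M_∞ = F₁/k = F₁·τ = 993.1 × 36.62 = 36369 kg P.
M(t) = M_∞ + (M₀ − M_∞)·e^(−t/τ); t/τ = 62.8/36.62 = 1.715, so e^(−t/τ) = 0.1800.
M(t) = 36369 + 7211 × 0.1800 = 37667 kg P.

37700 kg P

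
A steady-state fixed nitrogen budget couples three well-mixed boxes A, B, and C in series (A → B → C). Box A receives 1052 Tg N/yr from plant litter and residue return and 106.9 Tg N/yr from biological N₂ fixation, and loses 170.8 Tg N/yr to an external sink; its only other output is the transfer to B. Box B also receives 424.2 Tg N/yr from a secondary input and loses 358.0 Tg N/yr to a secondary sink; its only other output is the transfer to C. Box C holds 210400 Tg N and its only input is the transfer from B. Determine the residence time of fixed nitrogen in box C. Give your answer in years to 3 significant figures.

Box A: F(A→B) = (1052 + 106.9) − 170.8 = 988.10 Tg N/yr.
Box B: F(B→C) = (988.10 + 424.2) − 358.0 = 1054.3 Tg N/yr.
Box C throughput = its input = 1054.3 Tg N/yr; τ = 210400 / 1054.3 = 199.6 yr.

200 yr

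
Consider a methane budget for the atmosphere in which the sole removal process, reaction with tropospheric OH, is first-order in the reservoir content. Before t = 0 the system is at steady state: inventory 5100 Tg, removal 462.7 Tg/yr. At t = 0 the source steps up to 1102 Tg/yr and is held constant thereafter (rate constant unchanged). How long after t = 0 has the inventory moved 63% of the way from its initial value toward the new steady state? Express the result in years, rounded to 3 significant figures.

τ = M₀/F₀ = 5100/462.7 = 11.02 yr.
The remaining gap fraction is e^(−t/τ); 63% covered ⇒ e^(−t/τ) = 0.370.
t = −τ ln(0.370) = 11.02 × 0.9943 = 10.96 yr.

11.0 yr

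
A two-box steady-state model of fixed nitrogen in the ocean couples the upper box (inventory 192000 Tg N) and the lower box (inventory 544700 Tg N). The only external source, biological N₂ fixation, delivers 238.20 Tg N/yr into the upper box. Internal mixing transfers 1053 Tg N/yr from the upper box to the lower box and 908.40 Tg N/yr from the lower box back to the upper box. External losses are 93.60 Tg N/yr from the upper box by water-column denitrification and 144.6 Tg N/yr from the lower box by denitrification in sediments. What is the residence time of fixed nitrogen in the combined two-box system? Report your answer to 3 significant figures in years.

3090 yr

For the system as a whole, the A↔B exchange is internal and contributes nothing to the throughput; only the external sinks remove mass.
M_total = 192000 + 544700 = 736700 Tg N.
ΣF_external_out = 93.60 + 144.6 = 238.20 Tg N/yr.
τ = M_total / ΣF_ext = 736700 / 238.20 = 3093 yr.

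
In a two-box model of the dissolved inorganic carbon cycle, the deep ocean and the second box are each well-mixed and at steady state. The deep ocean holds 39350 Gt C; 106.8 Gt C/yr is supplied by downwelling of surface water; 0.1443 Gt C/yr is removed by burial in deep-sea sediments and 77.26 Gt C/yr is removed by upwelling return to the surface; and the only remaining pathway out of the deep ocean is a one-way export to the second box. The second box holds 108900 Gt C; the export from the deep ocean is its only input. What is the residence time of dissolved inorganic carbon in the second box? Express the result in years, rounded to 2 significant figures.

3700 yr

Balance the deep ocean: ΣF_in = 106.80 Gt C/yr.
Export to the second box = ΣF_in − (0.1443 + 77.26) = 29.396 Gt C/yr.
At steady state the output of the second box equals its input, 29.396 Gt C/yr.
τ = M / F = 108900 / 29.396 = 3705 yr.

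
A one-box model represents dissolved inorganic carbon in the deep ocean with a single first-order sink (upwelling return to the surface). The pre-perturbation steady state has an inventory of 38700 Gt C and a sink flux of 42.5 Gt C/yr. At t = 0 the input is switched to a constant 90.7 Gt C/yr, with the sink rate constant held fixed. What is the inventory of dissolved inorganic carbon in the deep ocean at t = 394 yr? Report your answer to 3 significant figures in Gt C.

54100 Gt C

Residence time τ = M₀/F₀ = 910.6 yr. The eventual steady state is M_∞ = M₀·(F₁/F₀) = 38700 × 90.7/42.5 = 82590 Gt C.
The anomaly ΔM(t) = M(t) − M_∞ decays as ΔM₀·e^(−t/τ) with ΔM₀ = 38700 − 82590 = −43890 Gt C.
At t = 394 yr, e^(−t/τ) = e^(−0.4327) = 0.6488, so ΔM = −28470 Gt C and M = 82590 − 28470 = 54116 Gt C.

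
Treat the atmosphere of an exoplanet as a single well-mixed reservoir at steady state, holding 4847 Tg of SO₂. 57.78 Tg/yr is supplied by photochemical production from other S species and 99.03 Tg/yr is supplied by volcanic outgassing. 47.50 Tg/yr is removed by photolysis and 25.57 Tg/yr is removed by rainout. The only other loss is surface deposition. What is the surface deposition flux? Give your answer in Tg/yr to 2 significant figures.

At steady state ΣF_in = ΣF_out.
ΣF_in = 57.78 + 99.03 = 156.81 Tg/yr.
Surface deposition flux = ΣF_in − (47.50 + 25.57) = 156.81 − 73.07 = 83.74 Tg/yr.

84 Tg/yr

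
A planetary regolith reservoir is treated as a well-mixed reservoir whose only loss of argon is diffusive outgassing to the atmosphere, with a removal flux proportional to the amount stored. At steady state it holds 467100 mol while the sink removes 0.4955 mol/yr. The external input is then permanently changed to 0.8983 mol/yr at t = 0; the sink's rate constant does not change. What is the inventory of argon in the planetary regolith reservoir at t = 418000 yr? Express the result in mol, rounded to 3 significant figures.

603000 mol

Residence time τ = M₀/F₀ = 942700 yr. The eventual steady state is M_∞ = M₀·(F₁/F₀) = 467100 × 0.8983/0.4955 = 846810 mol.
The anomaly ΔM(t) = M(t) − M_∞ decays as ΔM₀·e^(−t/τ) with ΔM₀ = 467100 − 846810 = −379700 mol.
At t = 418000 yr, e^(−t/τ) = e^(−0.4434) = 0.6418, so ΔM = −243700 mol and M = 846810 − 243700 = 603100 mol.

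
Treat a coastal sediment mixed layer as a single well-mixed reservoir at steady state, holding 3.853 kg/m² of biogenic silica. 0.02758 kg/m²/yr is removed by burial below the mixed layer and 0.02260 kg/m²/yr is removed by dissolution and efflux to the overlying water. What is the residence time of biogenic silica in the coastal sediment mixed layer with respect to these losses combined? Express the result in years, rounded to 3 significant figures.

Total removal = 0.02758 + 0.02260 = 0.050180 kg/m²/yr.
τ = M / ΣF_out = 3.853 / 0.050180 = 76.78 yr.

76.8 yr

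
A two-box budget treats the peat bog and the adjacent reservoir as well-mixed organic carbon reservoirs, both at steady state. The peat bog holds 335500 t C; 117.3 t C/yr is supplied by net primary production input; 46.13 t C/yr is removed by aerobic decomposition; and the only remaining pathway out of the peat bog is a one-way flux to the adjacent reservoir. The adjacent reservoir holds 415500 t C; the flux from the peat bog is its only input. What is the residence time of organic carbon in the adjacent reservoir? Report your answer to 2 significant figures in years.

5800 yr

Balance the peat bog: ΣF_in = 117.30 t C/yr.
Flux to the adjacent reservoir = ΣF_in − (46.13) = 71.170 t C/yr.
At steady state the output of the adjacent reservoir equals its input, 71.170 t C/yr.
τ = M / F = 415500 / 71.170 = 5838 yr.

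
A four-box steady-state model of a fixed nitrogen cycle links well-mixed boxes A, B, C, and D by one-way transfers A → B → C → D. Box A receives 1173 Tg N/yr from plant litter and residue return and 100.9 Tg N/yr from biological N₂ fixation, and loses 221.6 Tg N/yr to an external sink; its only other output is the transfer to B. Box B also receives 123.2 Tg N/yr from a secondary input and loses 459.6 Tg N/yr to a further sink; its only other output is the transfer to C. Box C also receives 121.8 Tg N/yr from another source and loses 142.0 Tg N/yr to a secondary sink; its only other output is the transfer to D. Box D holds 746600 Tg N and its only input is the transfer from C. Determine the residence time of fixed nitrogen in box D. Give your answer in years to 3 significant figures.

Box A: F(A→B) = (1173 + 100.9) − 221.6 = 1052.3 Tg N/yr.
Box B: F(B→C) = (1052.3 + 123.2) − 459.6 = 715.90 Tg N/yr.
Box C: F(C→D) = (715.90 + 121.8) − 142.0 = 695.70 Tg N/yr.
Box D throughput = its input = 695.70 Tg N/yr; τ = 746600 / 695.70 = 1073 yr.

1070 yr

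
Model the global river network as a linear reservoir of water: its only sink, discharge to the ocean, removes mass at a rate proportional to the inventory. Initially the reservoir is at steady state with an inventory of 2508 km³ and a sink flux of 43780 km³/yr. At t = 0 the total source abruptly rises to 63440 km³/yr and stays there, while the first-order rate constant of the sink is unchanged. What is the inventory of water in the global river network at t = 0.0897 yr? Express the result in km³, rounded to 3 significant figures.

Residence time τ = M₀/F₀ = 0.05729 yr. The eventual steady state is M_∞ = M₀·(F₁/F₀) = 2508 × 63440/43780 = 3634.3 km³.
The anomaly ΔM(t) = M(t) − M_∞ decays as ΔM₀·e^(−t/τ) with ΔM₀ = 2508 − 3634.3 = −1126 km³.
At t = 0.0897 yr, e^(−t/τ) = e^(−1.566) = 0.2089, so ΔM = −235.3 km³ and M = 3634.3 − 235.3 = 3399.0 km³.

3400 km³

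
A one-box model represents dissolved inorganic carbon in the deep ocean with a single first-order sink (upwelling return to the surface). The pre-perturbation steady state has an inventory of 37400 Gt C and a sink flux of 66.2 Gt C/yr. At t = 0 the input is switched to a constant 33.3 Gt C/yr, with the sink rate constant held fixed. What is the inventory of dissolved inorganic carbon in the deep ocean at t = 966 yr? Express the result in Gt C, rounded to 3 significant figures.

22200 Gt C

The sink rate constant is k = F₀/M₀ = 66.2/37400 = 0.001770 yr⁻¹.
Solving dM/dt = F₁ − kM with M(0) = M₀ gives M(t) = F₁/k + (M₀ − F₁/k)·e^(−kt).
F₁/k = 33.3/0.001770 = 18813 Gt C; kt = 0.001770 × 966 = 1.710, e^(−kt) = 0.1809.
M(966) = 18813 + (37400 − 18813) × 0.1809 = 18813 + 3362 = 22175 Gt C.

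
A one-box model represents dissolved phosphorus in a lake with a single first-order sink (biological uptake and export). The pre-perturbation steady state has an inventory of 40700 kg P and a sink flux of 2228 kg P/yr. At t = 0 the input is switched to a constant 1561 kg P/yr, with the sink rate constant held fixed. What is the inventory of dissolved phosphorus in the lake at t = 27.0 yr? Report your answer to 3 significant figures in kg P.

τ = M₀/F₀ = 40700/2228 = 18.27 yr; rate constant k = 1/τ.
New steady state M_∞ = F₁/k = F₁·τ = 1561 × 18.27 = 28516 kg P.
M(t) = M_∞ + (M₀ − M_∞)·e^(−t/τ); t/τ = 27.0/18.27 = 1.478, so e^(−t/τ) = 0.2281.
M(t) = 28516 + 12180 × 0.2281 = 31295 kg P.

31300 kg P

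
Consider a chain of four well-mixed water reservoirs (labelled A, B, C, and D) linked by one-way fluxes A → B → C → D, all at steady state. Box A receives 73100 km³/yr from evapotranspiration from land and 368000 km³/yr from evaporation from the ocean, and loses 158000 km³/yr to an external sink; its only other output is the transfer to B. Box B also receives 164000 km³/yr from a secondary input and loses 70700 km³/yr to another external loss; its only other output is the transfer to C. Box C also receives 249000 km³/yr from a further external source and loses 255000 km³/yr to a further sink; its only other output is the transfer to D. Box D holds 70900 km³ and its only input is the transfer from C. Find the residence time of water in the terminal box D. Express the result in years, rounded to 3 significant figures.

Box A: F(A→B) = (73100 + 368000) − 158000 = 283100 km³/yr.
Box B: F(B→C) = (283100 + 164000) − 70700 = 376400 km³/yr.
Box C: F(C→D) = (376400 + 249000) − 255000 = 370400 km³/yr.
Box D throughput = its input = 370400 km³/yr; τ = 70900 / 370400 = 0.1914 yr.

0.191 yr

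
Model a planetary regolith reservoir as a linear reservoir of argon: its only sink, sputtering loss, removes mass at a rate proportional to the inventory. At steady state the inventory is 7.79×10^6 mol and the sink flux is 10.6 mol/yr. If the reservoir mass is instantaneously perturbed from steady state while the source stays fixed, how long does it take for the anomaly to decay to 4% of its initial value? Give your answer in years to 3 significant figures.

For a linear reservoir the anomaly decays as exp(−t/τ) with τ = M/F = 7.79×10^6/10.6 = 734900 yr.
exp(−t/τ) = 0.04 ⇒ t = −τ ln(0.04) = 734900 × 3.219 = 2.366×10^6 yr.

2.37×10^6 yr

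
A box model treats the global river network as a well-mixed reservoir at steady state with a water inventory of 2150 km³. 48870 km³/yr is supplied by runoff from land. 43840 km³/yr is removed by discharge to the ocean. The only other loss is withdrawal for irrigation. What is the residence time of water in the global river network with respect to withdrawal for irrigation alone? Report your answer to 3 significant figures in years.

0.427 yr

At steady state ΣF_in = ΣF_out.
ΣF_in = 48870 km³/yr.
Withdrawal for irrigation flux = ΣF_in − (43840) = 48870 − 43840 = 5030 km³/yr.
τ = M / F = 2150 / 5030 = 0.4274 yr.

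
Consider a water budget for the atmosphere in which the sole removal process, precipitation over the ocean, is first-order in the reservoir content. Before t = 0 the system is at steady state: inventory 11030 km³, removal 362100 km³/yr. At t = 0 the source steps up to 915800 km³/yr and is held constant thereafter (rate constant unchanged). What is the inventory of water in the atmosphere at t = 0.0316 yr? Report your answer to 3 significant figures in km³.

The sink rate constant is k = F₀/M₀ = 362100/11030 = 32.83 yr⁻¹.
Solving dM/dt = F₁ − kM with M(0) = M₀ gives M(t) = F₁/k + (M₀ − F₁/k)·e^(−kt).
F₁/k = 915800/32.83 = 27896 km³; kt = 32.83 × 0.0316 = 1.037, e^(−kt) = 0.3544.
M(0.0316) = 27896 + (11030 − 27896) × 0.3544 = 27896 − 5977 = 21919 km³.

21900 km³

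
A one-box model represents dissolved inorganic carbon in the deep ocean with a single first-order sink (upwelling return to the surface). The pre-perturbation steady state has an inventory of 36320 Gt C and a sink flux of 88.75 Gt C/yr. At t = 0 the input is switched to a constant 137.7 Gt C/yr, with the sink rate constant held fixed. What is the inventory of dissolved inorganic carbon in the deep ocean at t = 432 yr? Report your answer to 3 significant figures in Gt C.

The sink rate constant is k = F₀/M₀ = 88.75/36320 = 0.002444 yr⁻¹.
Solving dM/dt = F₁ − kM with M(0) = M₀ gives M(t) = F₁/k + (M₀ − F₁/k)·e^(−kt).
F₁/k = 137.7/0.002444 = 56352 Gt C; kt = 0.002444 × 432 = 1.056, e^(−kt) = 0.3480.
M(432) = 56352 + (36320 − 56352) × 0.3480 = 56352 − 6971 = 49381 Gt C.

49400 Gt C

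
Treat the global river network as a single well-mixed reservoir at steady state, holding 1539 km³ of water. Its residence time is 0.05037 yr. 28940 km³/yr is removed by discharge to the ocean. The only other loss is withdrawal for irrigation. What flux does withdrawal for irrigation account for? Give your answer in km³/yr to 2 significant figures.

Total removal F = M/τ = 1539 / 0.05037 = 30550 km³/yr.
Withdrawal for irrigation = F − (28940) = 30550 − 28940 = 1614 km³/yr.

1600 km³/yr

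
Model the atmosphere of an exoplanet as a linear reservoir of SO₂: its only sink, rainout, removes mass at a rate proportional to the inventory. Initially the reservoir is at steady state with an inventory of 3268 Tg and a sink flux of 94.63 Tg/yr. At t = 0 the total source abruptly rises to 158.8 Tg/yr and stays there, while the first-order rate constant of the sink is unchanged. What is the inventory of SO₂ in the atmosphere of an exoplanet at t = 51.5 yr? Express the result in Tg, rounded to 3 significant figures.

4990 Tg

The sink rate constant is k = F₀/M₀ = 94.63/3268 = 0.02896 yr⁻¹.
Solving dM/dt = F₁ − kM with M(0) = M₀ gives M(t) = F₁/k + (M₀ − F₁/k)·e^(−kt).
F₁/k = 158.8/0.02896 = 5484.1 Tg; kt = 0.02896 × 51.5 = 1.491, e^(−kt) = 0.2251.
M(51.5) = 5484.1 + (3268 − 5484.1) × 0.2251 = 5484.1 − 498.8 = 4985.3 Tg.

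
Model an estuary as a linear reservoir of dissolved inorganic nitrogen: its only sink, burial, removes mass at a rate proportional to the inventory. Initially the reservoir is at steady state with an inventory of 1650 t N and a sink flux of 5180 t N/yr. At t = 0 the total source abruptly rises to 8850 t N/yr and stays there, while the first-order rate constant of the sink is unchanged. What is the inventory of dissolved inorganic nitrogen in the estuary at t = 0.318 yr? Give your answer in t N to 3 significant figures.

2390 t N

τ = M₀/F₀ = 1650/5180 = 0.3185 yr; rate constant k = 1/τ.
New steady state M_∞ = F₁/k = F₁·τ = 8850 × 0.3185 = 2819.0 t N.
M(t) = M_∞ + (M₀ − M_∞)·e^(−t/τ); t/τ = 0.318/0.3185 = 0.9983, so e^(−t/τ) = 0.3685.
M(t) = 2819.0 − 1169 × 0.3685 = 2388.2 t N.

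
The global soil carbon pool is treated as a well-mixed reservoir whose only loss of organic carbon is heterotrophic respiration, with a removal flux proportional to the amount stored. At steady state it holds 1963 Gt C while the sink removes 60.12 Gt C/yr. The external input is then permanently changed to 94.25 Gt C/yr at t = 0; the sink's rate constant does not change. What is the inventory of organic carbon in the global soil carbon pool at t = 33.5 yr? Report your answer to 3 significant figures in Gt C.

2680 Gt C

Residence time τ = M₀/F₀ = 32.65 yr. The eventual steady state is M_∞ = M₀·(F₁/F₀) = 1963 × 94.25/60.12 = 3077.4 Gt C.
The anomaly ΔM(t) = M(t) − M_∞ decays as ΔM₀·e^(−t/τ) with ΔM₀ = 1963 − 3077.4 = −1114 Gt C.
At t = 33.5 yr, e^(−t/τ) = e^(−1.026) = 0.3584, so ΔM = −399.4 Gt C and M = 3077.4 − 399.4 = 2677.9 Gt C.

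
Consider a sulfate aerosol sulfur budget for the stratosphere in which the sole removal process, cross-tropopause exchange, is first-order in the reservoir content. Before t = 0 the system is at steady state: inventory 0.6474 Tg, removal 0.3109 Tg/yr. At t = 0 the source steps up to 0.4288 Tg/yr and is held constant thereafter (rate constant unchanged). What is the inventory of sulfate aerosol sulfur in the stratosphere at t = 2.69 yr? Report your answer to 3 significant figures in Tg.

0.825 Tg

τ = M₀/F₀ = 0.6474/0.3109 = 2.082 yr; rate constant k = 1/τ.
New steady state M_∞ = F₁/k = F₁·τ = 0.4288 × 2.082 = 0.89291 Tg.
M(t) = M_∞ + (M₀ − M_∞)·e^(−t/τ); t/τ = 2.69/2.082 = 1.292, so e^(−t/τ) = 0.2748.
M(t) = 0.89291 − 0.2455 × 0.2748 = 0.82545 Tg.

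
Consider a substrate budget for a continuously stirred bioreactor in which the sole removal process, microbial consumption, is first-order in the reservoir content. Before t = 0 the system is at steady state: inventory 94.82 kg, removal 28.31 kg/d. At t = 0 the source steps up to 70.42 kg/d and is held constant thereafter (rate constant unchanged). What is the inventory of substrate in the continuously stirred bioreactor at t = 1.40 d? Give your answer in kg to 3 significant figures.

The sink rate constant is k = F₀/M₀ = 28.31/94.82 = 0.2986 d⁻¹.
Solving dM/dt = F₁ − kM with M(0) = M₀ gives M(t) = F₁/k + (M₀ − F₁/k)·e^(−kt).
F₁/k = 70.42/0.2986 = 235.86 kg; kt = 0.2986 × 1.40 = 0.4180, e^(−kt) = 0.6584.
M(1.40) = 235.86 + (94.82 − 235.86) × 0.6584 = 235.86 − 92.86 = 143.00 kg.

143 kg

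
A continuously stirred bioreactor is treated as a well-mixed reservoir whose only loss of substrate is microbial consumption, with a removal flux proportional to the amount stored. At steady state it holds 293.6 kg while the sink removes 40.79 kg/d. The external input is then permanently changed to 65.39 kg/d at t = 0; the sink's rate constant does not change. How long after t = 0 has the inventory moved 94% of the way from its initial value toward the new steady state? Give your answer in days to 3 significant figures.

τ = M₀/F₀ = 293.6/40.79 = 7.198 d.
The remaining gap fraction is e^(−t/τ); 94% covered ⇒ e^(−t/τ) = 0.0600.
t = −τ ln(0.0600) = 7.198 × 2.813 = 20.25 d.

20.3 d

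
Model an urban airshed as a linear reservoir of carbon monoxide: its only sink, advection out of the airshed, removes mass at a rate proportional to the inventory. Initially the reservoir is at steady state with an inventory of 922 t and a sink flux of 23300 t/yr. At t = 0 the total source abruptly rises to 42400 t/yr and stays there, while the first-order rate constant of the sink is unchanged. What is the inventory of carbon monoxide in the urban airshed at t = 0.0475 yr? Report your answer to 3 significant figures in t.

Residence time τ = M₀/F₀ = 0.03957 yr. The eventual steady state is M_∞ = M₀·(F₁/F₀) = 922 × 42400/23300 = 1677.8 t.
The anomaly ΔM(t) = M(t) − M_∞ decays as ΔM₀·e^(−t/τ) with ΔM₀ = 922 − 1677.8 = −755.8 t.
At t = 0.0475 yr, e^(−t/τ) = e^(−1.200) = 0.3011, so ΔM = −227.6 t and M = 1677.8 − 227.6 = 1450.2 t.

1450 t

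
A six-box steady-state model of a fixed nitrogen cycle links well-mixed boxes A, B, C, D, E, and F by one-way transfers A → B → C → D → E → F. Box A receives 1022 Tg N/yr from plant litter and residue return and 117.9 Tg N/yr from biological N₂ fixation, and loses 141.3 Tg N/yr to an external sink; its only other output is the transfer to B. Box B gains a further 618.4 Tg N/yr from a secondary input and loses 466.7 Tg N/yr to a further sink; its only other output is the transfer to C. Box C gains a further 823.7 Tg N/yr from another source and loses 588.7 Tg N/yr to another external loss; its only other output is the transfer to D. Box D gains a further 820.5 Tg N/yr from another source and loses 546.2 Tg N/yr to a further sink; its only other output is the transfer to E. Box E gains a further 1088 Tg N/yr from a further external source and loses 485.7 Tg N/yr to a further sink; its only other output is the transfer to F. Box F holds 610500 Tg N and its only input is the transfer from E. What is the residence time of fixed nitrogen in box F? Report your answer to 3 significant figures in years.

Box A: F(A→B) = (1022 + 117.9) − 141.3 = 998.60 Tg N/yr.
Box B: F(B→C) = (998.60 + 618.4) − 466.7 = 1150.3 Tg N/yr.
Box C: F(C→D) = (1150.3 + 823.7) − 588.7 = 1385.3 Tg N/yr.
Box D: F(D→E) = (1385.3 + 820.5) − 546.2 = 1659.6 Tg N/yr.
Box E: F(E→F) = (1659.6 + 1088) − 485.7 = 2261.9 Tg N/yr.
Box F throughput = its input = 2261.9 Tg N/yr; τ = 610500 / 2261.9 = 269.9 yr.

270 yr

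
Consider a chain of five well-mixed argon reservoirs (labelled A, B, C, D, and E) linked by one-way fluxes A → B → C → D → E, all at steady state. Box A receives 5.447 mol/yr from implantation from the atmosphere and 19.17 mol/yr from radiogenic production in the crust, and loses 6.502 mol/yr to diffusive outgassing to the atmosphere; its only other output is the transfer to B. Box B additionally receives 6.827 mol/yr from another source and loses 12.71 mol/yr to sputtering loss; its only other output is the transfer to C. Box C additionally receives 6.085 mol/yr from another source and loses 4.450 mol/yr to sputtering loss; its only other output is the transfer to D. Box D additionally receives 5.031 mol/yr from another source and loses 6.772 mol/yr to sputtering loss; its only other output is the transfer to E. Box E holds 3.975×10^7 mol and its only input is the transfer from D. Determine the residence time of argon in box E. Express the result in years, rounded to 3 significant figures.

Box A: F(A→B) = (5.447 + 19.17) − 6.502 = 18.115 mol/yr.
Box B: F(B→C) = (18.115 + 6.827) − 12.71 = 12.232 mol/yr.
Box C: F(C→D) = (12.232 + 6.085) − 4.450 = 13.867 mol/yr.
Box D: F(D→E) = (13.867 + 5.031) − 6.772 = 12.126 mol/yr.
Box E throughput = its input = 12.126 mol/yr; τ = 3.975×10^7 / 12.126 = 3.278×10^6 yr.

3.28×10^6 yr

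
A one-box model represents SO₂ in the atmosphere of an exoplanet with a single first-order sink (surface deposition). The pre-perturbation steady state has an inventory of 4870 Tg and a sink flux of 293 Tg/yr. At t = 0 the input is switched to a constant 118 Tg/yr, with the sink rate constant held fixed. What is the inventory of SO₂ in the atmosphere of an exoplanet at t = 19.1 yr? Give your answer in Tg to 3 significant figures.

The sink rate constant is k = F₀/M₀ = 293/4870 = 0.06016 yr⁻¹.
Solving dM/dt = F₁ − kM with M(0) = M₀ gives M(t) = F₁/k + (M₀ − F₁/k)·e^(−kt).
F₁/k = 118/0.06016 = 1961.3 Tg; kt = 0.06016 × 19.1 = 1.149, e^(−kt) = 0.3169.
M(19.1) = 1961.3 + (4870 − 1961.3) × 0.3169 = 1961.3 + 921.8 = 2883.1 Tg.

2880 Tg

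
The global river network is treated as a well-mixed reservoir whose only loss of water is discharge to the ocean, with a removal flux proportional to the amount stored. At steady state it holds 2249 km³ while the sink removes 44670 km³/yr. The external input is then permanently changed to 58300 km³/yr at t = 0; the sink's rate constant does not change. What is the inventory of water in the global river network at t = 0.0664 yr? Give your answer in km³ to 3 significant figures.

2750 km³

The sink rate constant is k = F₀/M₀ = 44670/2249 = 19.86 yr⁻¹.
Solving dM/dt = F₁ − kM with M(0) = M₀ gives M(t) = F₁/k + (M₀ − F₁/k)·e^(−kt).
F₁/k = 58300/19.86 = 2935.2 km³; kt = 19.86 × 0.0664 = 1.319, e^(−kt) = 0.2674.
M(0.0664) = 2935.2 + (2249 − 2935.2) × 0.2674 = 2935.2 − 183.5 = 2751.7 km³.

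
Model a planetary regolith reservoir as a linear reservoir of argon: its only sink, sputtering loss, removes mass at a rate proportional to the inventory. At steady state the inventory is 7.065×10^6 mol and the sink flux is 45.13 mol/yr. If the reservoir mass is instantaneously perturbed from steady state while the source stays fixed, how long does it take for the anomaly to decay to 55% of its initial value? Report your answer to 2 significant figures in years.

For a linear reservoir the anomaly decays as exp(−t/τ) with τ = M/F = 7.065×10^6/45.13 = 156500 yr.
exp(−t/τ) = 0.55 ⇒ t = −τ ln(0.55) = 156500 × 0.5978 = 93590 yr.

94000 yr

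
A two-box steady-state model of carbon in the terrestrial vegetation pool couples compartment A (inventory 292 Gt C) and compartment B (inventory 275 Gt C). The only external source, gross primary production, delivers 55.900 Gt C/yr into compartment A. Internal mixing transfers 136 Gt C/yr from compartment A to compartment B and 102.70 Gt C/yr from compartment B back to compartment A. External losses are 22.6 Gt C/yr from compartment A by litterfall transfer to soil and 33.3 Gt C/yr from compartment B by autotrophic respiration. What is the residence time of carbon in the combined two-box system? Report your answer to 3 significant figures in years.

10.1 yr

Residence time in the combined system uses the total inventory and the total *external* removal — internal exchanges between the two boxes cancel.
M_total = 292 + 275 = 567.00 Gt C.
ΣF_external_out = 22.6 + 33.3 = 55.900 Gt C/yr.
τ = M_total / ΣF_ext = 567.00 / 55.900 = 10.14 yr.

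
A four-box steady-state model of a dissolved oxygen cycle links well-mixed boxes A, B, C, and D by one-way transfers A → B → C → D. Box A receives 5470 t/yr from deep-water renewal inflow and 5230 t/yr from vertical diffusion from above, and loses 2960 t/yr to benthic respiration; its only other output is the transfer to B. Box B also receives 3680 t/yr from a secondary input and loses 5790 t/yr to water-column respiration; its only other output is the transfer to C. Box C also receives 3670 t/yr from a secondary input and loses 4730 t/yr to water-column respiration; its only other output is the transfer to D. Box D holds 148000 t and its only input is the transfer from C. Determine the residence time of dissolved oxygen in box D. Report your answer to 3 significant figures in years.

32.4 yr

Box A: F(A→B) = (5470 + 5230) − 2960 = 7740.0 t/yr.
Box B: F(B→C) = (7740.0 + 3680) − 5790 = 5630.0 t/yr.
Box C: F(C→D) = (5630.0 + 3670) − 4730 = 4570.0 t/yr.
Box D throughput = its input = 4570.0 t/yr; τ = 148000 / 4570.0 = 32.39 yr.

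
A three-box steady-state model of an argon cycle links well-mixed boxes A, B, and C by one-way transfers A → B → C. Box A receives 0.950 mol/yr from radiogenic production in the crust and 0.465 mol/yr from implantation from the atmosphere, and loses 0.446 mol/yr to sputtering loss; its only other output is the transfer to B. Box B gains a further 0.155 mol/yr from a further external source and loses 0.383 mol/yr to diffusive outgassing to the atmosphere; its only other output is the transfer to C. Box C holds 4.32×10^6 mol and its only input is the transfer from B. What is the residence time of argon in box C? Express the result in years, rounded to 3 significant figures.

5.83×10^6 yr

Box A: F(A→B) = (0.950 + 0.465) − 0.446 = 0.96900 mol/yr.
Box B: F(B→C) = (0.96900 + 0.155) − 0.383 = 0.74100 mol/yr.
Box C throughput = its input = 0.74100 mol/yr; τ = 4.32×10^6 / 0.74100 = 5.830×10^6 yr.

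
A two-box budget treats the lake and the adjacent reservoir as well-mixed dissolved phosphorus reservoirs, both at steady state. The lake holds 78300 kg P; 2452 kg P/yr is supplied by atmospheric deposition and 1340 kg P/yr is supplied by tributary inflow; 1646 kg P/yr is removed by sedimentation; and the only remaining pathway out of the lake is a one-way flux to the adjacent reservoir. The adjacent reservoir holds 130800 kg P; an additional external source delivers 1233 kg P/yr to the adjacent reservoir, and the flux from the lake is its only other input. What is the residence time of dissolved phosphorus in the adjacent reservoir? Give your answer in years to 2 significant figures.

39 yr

Balance the lake: ΣF_in = 2452 + 1340 = 3792.0 kg P/yr.
Flux to the adjacent reservoir = ΣF_in − (1646) = 2146.0 kg P/yr.
Total input to the adjacent reservoir = 2146.0 + 1233 = 3379.0 kg P/yr; at steady state this equals its total output.
τ = M / F = 130800 / 3379.0 = 38.71 yr.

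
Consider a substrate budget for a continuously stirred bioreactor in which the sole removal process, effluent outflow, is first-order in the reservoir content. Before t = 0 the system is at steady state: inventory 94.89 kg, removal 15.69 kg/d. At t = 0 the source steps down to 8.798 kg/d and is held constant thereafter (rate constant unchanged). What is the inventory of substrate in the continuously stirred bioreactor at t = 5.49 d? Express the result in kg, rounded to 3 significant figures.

70.0 kg

Residence time τ = M₀/F₀ = 6.048 d. The eventual steady state is M_∞ = M₀·(F₁/F₀) = 94.89 × 8.798/15.69 = 53.209 kg.
The anomaly ΔM(t) = M(t) − M_∞ decays as ΔM₀·e^(−t/τ) with ΔM₀ = 94.89 − 53.209 = 41.68 kg.
At t = 5.49 d, e^(−t/τ) = e^(−0.9078) = 0.4034, so ΔM = 16.82 kg and M = 53.209 + 16.82 = 70.024 kg.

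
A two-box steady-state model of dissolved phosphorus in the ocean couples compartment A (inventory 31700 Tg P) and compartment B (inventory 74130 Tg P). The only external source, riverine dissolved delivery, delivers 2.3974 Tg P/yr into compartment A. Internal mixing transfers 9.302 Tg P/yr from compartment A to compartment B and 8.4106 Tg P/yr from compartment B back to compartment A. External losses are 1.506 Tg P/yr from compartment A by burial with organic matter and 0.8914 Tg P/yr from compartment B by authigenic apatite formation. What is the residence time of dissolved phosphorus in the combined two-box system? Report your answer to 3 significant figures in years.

Treat the two boxes together as one reservoir: the mixing fluxes between them are internal recycling, so τ = ΣM / Σ(external losses).
M_total = 31700 + 74130 = 105830 Tg P.
ΣF_external_out = 1.506 + 0.8914 = 2.3974 Tg P/yr.
τ = M_total / ΣF_ext = 105830 / 2.3974 = 44140 yr.

44100 yr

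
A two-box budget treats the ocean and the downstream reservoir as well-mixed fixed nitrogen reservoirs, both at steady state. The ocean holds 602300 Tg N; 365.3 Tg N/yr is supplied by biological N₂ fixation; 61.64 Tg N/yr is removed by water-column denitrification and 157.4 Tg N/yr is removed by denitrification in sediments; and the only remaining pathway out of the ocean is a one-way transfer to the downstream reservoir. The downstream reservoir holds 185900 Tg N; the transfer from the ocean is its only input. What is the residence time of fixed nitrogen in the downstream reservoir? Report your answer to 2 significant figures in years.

1300 yr

Balance the ocean: ΣF_in = 365.30 Tg N/yr.
Transfer to the downstream reservoir = ΣF_in − (61.64 + 157.4) = 146.26 Tg N/yr.
At steady state the output of the downstream reservoir equals its input, 146.26 Tg N/yr.
τ = M / F = 185900 / 146.26 = 1271 yr.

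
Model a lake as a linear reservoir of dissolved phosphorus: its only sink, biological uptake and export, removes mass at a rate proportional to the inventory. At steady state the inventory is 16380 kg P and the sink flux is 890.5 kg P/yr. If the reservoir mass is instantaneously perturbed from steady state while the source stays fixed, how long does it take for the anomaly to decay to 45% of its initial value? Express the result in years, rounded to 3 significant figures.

14.7 yr

For a linear reservoir the anomaly decays as exp(−t/τ) with τ = M/F = 16380/890.5 = 18.39 yr.
exp(−t/τ) = 0.45 ⇒ t = −τ ln(0.45) = 18.39 × 0.7985 = 14.69 yr.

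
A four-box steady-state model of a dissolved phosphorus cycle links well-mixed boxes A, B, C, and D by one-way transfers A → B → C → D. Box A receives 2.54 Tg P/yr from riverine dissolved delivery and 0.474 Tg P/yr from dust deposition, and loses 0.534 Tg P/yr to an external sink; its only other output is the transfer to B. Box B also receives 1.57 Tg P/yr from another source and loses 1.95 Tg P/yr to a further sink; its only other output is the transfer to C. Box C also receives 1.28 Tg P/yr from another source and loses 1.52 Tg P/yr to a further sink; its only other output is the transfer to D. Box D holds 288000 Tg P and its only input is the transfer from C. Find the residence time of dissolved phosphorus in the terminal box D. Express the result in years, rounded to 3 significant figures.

Box A: F(A→B) = (2.54 + 0.474) − 0.534 = 2.4800 Tg P/yr.
Box B: F(B→C) = (2.4800 + 1.57) − 1.95 = 2.1000 Tg P/yr.
Box C: F(C→D) = (2.1000 + 1.28) − 1.52 = 1.8600 Tg P/yr.
Box D throughput = its input = 1.8600 Tg P/yr; τ = 288000 / 1.8600 = 154800 yr.

155000 yr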